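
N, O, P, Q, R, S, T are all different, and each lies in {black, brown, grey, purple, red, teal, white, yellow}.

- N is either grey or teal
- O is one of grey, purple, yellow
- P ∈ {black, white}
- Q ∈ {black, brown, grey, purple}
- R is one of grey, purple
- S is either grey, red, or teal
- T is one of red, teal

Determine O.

N, S, T share exactly the 3 values {grey, red, teal}; by pigeonhole those values go to them, so strike grey, red, teal from O, Q, R.
That leaves R = purple. Strike purple from O, Q.
So O = yellow.

yellow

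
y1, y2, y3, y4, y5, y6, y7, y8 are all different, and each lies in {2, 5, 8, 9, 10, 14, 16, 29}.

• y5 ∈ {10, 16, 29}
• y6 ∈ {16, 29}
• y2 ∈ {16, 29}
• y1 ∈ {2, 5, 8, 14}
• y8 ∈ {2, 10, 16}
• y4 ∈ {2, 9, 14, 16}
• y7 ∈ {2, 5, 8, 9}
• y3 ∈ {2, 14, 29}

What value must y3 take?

14

y2 and y6 share exactly the 2 values {16, 29}; by pigeonhole those values go to them, so strike 16, 29 from y3, y4, y5, y8.
y5 has just one choice, so y5 = 10. Remove 10 from y8.
y8 has just one choice, so y8 = 2. So y1, y3, y4, y7 can't be 2.
So y3 = 14.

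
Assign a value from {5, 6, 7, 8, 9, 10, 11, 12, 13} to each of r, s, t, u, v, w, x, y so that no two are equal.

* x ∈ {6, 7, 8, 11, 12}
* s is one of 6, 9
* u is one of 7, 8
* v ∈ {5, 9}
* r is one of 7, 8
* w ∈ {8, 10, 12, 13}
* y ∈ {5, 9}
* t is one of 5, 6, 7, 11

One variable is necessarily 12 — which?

r and u between them cover only {7, 8} — a naked pair. Remove those values from t, w, x.
v and y between them cover only {5, 9} — a naked pair. Remove those values from s, t.
s has just one choice, so s = 6. Remove 6 from t, x.
t's domain is down to {11}, so t = 11. Strike 11 from x.
So 12 goes to x.

x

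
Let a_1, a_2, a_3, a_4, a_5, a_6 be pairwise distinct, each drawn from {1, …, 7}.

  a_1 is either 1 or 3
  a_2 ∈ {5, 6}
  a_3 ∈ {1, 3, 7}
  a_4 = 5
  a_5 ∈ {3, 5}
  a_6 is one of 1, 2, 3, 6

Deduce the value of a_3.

7

a_4 has just one choice, so a_4 = 5. Remove 5 from a_2, a_5.
a_5 has just one choice, so a_5 = 3. Eliminate 3 elsewhere: a_1, a_3, a_6.
a_1 has just one choice, so a_1 = 1. Strike 1 from a_3, a_6.
So a_3 = 7.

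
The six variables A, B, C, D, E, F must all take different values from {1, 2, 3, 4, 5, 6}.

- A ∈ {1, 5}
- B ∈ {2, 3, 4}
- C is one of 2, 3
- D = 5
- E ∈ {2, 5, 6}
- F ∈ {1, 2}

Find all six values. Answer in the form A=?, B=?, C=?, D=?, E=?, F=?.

D has just one choice, so D = 5. So A, E can't be 5.
That leaves A = 1. So F can't be 1.
That leaves F = 2. Remove 2 from B, C, E.
That leaves C = 3. Strike 3 from B.
E has just one choice, so E = 6.
B's domain is down to {4}, so B = 4.

A=1, B=4, C=3, D=5, E=6, F=2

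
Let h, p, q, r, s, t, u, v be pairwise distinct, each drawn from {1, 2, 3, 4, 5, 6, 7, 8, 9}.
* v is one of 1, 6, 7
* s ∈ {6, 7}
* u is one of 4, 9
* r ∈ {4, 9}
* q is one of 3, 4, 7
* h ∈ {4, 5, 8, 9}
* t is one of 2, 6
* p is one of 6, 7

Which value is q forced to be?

p and s share exactly the 2 values {6, 7}; by pigeonhole those values go to them, so strike 6, 7 from q, t, v.
That leaves t = 2.
v's domain is down to {1}, so v = 1.
r and u share exactly the 2 values {4, 9}; by pigeonhole those values go to them, so strike 4, 9 from h, q.
So q = 3.

3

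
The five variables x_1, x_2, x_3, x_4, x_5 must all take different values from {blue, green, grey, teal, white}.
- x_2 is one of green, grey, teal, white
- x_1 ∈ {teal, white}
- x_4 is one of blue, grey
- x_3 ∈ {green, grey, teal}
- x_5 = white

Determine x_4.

x_5's domain is down to {white}, so x_5 = white. Remove white from x_1, x_2.
x_1's domain is down to {teal}, so x_1 = teal. Strike teal from x_2, x_3.
The 3 still-open variables draw from only 3 values {blue, green, grey}, so each is used; only x_4 can be blue, hence x_4 = blue.

blue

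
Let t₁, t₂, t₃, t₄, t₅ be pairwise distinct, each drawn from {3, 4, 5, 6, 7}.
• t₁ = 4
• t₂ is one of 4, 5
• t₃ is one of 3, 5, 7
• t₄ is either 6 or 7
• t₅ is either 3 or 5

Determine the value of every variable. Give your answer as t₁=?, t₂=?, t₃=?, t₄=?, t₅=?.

t₁'s domain is down to {4}, so t₁ = 4. Eliminate 4 elsewhere: t₂.
t₂'s domain is down to {5}, so t₂ = 5. Strike 5 from t₃, t₅.
t₅'s domain is down to {3}, so t₅ = 3. Strike 3 from t₃.
t₃ has just one choice, so t₃ = 7. Eliminate 7 elsewhere: t₄.
t₄ must be 6 (only option left).

t₁=4, t₂=5, t₃=7, t₄=6, t₅=3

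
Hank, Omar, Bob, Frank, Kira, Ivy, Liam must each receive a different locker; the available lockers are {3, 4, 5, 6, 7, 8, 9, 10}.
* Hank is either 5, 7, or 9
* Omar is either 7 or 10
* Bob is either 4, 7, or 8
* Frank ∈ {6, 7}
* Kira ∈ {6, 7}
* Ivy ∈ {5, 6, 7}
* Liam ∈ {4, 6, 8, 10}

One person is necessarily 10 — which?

Omar

The 7 variables together cover exactly {4, 5, 6, 7, 8, 9, 10} — 7 values for 7 variables — and 9 appears only in Hank's list, so Hank = 9.
Among the 6 still-open variables, 5 fits only Ivy (and all 6 values in {4, 5, 6, 7, 8, 10} must be used), so Ivy = 5.
Frank and Kira between them cover only {6, 7} — a naked pair. Remove those values from Omar, Bob, Liam.
So 10 goes to Omar.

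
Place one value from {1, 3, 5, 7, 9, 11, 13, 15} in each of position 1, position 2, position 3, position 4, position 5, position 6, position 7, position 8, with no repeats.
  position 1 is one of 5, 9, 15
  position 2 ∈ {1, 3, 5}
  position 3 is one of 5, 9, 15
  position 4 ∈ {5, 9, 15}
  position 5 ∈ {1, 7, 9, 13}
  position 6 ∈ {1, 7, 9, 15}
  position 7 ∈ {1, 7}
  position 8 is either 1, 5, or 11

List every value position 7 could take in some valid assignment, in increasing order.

The 8 variables draw from only 8 values {1, 3, 5, 7, 9, 11, 13, 15}, so each is used; only position 2 can be 3, hence position 2 = 3.
Among the 7 still-open variables, 11 fits only position 8 (and all 7 values in {1, 5, 7, 9, 11, 13, 15} must be used), so position 8 = 11.
Among the 6 still-open variables, 13 fits only position 5 (and all 6 values in {1, 5, 7, 9, 13, 15} must be used), so position 5 = 13.
position 1, position 3, position 4 between them cover only {5, 9, 15} — a naked triple. Remove those values from position 6.
No further eliminations apply; position 7 can still be any of 1, 7.

1, 7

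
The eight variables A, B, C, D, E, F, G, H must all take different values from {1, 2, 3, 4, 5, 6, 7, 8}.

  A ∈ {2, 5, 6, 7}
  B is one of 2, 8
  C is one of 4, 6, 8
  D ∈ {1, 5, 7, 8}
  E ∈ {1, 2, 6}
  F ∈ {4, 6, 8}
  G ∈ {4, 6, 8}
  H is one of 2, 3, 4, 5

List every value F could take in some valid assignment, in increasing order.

Among the 8 variables, 3 fits only H (and all 8 values in {1, 2, 3, 4, 5, 6, 7, 8} must be used), so H = 3.
The 3 variables C, F, G are confined to {4, 6, 8}, which locks those values in; drop them from A, B, D, E.
B's domain is down to {2}, so B = 2. Remove 2 from A, E.
That leaves E = 1. Strike 1 from D.
No further eliminations apply; F can still be any of 4, 6, 8.

4, 6, 8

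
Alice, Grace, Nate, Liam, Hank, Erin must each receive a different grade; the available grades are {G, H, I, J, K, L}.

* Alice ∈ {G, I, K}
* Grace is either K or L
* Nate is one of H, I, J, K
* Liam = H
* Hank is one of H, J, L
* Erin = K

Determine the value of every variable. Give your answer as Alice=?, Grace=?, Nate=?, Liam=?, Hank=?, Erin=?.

Liam must be H (only option left). So Nate, Hank can't be H.
Erin's domain is down to {K}, so Erin = K. Eliminate K elsewhere: Alice, Grace, Nate.
That leaves Grace = L. Strike L from Hank.
That leaves Hank = J. Remove J from Nate.
Nate has just one choice, so Nate = I. Strike I from Alice.
Alice must be G (only option left).

Alice=G, Grace=L, Nate=I, Liam=H, Hank=J, Erin=K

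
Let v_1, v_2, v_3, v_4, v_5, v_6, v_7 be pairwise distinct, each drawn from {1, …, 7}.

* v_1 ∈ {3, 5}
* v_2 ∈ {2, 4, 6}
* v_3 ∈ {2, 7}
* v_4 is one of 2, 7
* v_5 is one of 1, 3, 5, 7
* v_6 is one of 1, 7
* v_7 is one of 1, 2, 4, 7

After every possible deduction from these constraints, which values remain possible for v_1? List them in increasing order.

Among the 7 variables, 6 fits only v_2 (and all 7 values in {1, 2, 3, 4, 5, 6, 7} must be used), so v_2 = 6.
The 6 still-open variables together cover exactly {1, 2, 3, 4, 5, 7} — 6 values for 6 variables — and 4 appears only in v_7's list, so v_7 = 4.
v_3 and v_4 share exactly the 2 values {2, 7}; by pigeonhole those values go to them, so strike 2, 7 from v_5, v_6.
v_6 must be 1 (only option left). Remove 1 from v_5.
No further eliminations apply; v_1 can still be any of 3, 5.

3, 5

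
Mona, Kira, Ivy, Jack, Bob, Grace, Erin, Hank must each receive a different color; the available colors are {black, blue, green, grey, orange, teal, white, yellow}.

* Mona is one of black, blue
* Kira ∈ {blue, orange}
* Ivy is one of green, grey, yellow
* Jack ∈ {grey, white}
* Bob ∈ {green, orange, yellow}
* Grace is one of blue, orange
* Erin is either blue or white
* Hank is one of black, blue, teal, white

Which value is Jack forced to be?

grey

Among the 8 variables, teal fits only Hank (and all 8 values in {black, blue, green, grey, orange, teal, white, yellow} must be used), so Hank = teal.
The 7 still-open variables draw from only 7 values {black, blue, green, grey, orange, white, yellow}, so each is used; only Mona can be black, hence Mona = black.
Kira and Grace between them cover only {blue, orange} — a naked pair. Remove those values from Bob, Erin.
That leaves Erin = white. Eliminate white elsewhere: Jack.
So Jack = grey.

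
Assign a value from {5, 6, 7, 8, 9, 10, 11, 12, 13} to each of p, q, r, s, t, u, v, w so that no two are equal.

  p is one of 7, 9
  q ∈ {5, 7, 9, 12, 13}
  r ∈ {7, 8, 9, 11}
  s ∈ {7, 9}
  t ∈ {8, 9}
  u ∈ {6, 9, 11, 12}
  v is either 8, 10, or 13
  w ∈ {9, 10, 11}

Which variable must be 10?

w

The 2 variables p and s are confined to {7, 9}, which locks those values in; drop them from q, r, t, u, w.
That leaves t = 8. So r, v can't be 8.
That leaves r = 11. Remove 11 from u, w.
So 10 goes to w.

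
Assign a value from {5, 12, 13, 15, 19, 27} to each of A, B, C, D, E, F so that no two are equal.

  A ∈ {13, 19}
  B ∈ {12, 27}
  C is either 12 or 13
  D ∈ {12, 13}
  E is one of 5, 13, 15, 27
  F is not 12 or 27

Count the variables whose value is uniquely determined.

The 2 variables C and D are confined to {12, 13}, which locks those values in; drop them from A, B, E, F.
A must be 19 (only option left). Eliminate 19 elsewhere: F.
B's domain is down to {27}, so B = 27. Remove 27 from E.
Determined: A=19, B=27. The other variables each still have more than one consistent value. That makes 2.

2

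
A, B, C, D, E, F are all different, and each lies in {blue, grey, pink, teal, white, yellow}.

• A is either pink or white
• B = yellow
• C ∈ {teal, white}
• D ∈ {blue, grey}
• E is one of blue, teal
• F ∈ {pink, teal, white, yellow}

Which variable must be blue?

B has just one choice, so B = yellow. Strike yellow from F.
The 5 still-open variables draw from only 5 values {blue, grey, pink, teal, white}, so each is used; only D can be grey, hence D = grey.
The 4 still-open variables together cover exactly {blue, pink, teal, white} — 4 values for 4 variables — and blue appears only in E's list, so E = blue.

E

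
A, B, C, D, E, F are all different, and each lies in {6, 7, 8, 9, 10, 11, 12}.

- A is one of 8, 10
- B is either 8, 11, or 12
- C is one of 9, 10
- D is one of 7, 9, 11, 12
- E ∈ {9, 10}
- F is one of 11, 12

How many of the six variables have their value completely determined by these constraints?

2

Among the 6 variables, 7 fits only D (and all 6 values in {7, 8, 9, 10, 11, 12} must be used), so D = 7.
C and E share exactly the 2 values {9, 10}; by pigeonhole those values go to them, so strike 9, 10 from A.
A's domain is down to {8}, so A = 8. Eliminate 8 elsewhere: B.
Determined: A=8, D=7. The other variables each still have more than one consistent value. That makes 2.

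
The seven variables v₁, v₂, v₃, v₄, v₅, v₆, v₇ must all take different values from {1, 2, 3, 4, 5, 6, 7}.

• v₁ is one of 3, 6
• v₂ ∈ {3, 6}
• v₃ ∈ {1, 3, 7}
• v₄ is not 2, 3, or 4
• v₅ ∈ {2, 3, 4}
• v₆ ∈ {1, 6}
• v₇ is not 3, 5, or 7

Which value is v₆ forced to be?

The 7 variables draw from only 7 values {1, 2, 3, 4, 5, 6, 7}, so each is used; only v₄ can be 5, hence v₄ = 5.
The 6 still-open variables together cover exactly {1, 2, 3, 4, 6, 7} — 6 values for 6 variables — and 7 appears only in v₃'s list, so v₃ = 7.
v₁ and v₂ share exactly the 2 values {3, 6}; by pigeonhole those values go to them, so strike 3, 6 from v₅, v₆, v₇.
So v₆ = 1.

1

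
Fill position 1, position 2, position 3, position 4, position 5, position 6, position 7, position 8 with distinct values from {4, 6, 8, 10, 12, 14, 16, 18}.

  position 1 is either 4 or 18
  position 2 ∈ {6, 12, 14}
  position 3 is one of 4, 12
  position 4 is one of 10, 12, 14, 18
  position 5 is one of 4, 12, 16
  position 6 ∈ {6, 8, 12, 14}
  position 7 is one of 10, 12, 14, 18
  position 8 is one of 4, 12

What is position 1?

18

The 8 variables together cover exactly {4, 6, 8, 10, 12, 14, 16, 18} — 8 values for 8 variables — and 8 appears only in position 6's list, so position 6 = 8.
The 7 still-open variables draw from only 7 values {4, 6, 10, 12, 14, 16, 18}, so each is used; only position 2 can be 6, hence position 2 = 6.
Among the 6 still-open variables, 16 fits only position 5 (and all 6 values in {4, 10, 12, 14, 16, 18} must be used), so position 5 = 16.
The 2 variables position 3 and position 8 are confined to {4, 12}, which locks those values in; drop them from position 1, position 4, position 7.
So position 1 = 18.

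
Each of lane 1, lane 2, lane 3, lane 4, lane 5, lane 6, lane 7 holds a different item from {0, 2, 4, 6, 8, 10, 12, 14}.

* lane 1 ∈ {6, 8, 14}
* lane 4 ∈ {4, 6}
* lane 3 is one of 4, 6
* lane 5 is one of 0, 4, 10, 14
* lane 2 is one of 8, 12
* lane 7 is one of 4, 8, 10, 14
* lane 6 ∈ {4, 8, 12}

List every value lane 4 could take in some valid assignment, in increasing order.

4, 6

The 7 variables together cover exactly {0, 4, 6, 8, 10, 12, 14} — 7 values for 7 variables — and 0 appears only in lane 5's list, so lane 5 = 0.
The 6 still-open variables together cover exactly {4, 6, 8, 10, 12, 14} — 6 values for 6 variables — and 10 appears only in lane 7's list, so lane 7 = 10.
The 5 still-open variables together cover exactly {4, 6, 8, 12, 14} — 5 values for 5 variables — and 14 appears only in lane 1's list, so lane 1 = 14.
The 2 variables lane 3 and lane 4 are confined to {4, 6}, which locks those values in; drop them from lane 6.
No further eliminations apply; lane 4 can still be any of 4, 6.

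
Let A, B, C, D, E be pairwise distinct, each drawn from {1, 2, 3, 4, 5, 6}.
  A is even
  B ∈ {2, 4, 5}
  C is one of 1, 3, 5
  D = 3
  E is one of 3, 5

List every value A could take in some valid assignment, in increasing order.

D has just one choice, so D = 3. Remove 3 from C, E.
E's domain is down to {5}, so E = 5. Strike 5 from B, C.
C must be 1 (only option left).
No further eliminations apply; A can still be any of 2, 4, 6.

2, 4, 6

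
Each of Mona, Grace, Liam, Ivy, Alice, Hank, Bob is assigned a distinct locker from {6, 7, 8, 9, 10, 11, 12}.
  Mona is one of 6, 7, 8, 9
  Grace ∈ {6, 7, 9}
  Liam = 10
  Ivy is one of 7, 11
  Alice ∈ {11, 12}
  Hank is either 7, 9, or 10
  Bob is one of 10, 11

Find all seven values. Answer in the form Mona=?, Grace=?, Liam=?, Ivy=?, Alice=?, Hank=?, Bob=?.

Liam has just one choice, so Liam = 10. Eliminate 10 elsewhere: Hank, Bob.
That leaves Bob = 11. So Ivy, Alice can't be 11.
Ivy must be 7 (only option left). Eliminate 7 elsewhere: Mona, Grace, Hank.
That leaves Alice = 12.
Hank's domain is down to {9}, so Hank = 9. So Mona, Grace can't be 9.
Grace's domain is down to {6}, so Grace = 6. Eliminate 6 elsewhere: Mona.
That leaves Mona = 8.

Mona=8, Grace=6, Liam=10, Ivy=7, Alice=12, Hank=9, Bob=11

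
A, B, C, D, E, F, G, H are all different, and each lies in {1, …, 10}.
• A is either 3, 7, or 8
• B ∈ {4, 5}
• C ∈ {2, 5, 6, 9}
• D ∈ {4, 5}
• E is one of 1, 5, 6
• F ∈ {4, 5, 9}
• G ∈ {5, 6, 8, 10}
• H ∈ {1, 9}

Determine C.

2

B and D share exactly the 2 values {4, 5}; by pigeonhole those values go to them, so strike 4, 5 from C, E, F, G.
F has just one choice, so F = 9. So C, H can't be 9.
That leaves H = 1. Strike 1 from E.
E must be 6 (only option left). Eliminate 6 elsewhere: C, G.
So C = 2.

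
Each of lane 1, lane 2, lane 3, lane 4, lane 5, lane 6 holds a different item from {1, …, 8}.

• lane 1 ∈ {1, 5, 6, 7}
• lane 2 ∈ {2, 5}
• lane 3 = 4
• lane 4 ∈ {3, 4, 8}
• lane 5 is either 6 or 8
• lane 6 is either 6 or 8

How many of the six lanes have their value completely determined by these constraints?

lane 3's domain is down to {4}, so lane 3 = 4. Eliminate 4 elsewhere: lane 4.
The 2 variables lane 5 and lane 6 are confined to {6, 8}, which locks those values in; drop them from lane 1, lane 4.
lane 4's domain is down to {3}, so lane 4 = 3.
Determined: lane 3=4, lane 4=3. The other lanes each still have more than one consistent value. That makes 2.

2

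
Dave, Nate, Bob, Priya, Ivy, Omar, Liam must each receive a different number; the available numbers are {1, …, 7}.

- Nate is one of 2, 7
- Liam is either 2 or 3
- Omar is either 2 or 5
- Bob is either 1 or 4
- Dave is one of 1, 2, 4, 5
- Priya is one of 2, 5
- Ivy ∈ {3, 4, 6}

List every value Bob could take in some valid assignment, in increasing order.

The 7 variables together cover exactly {1, 2, 3, 4, 5, 6, 7} — 7 values for 7 variables — and 6 appears only in Ivy's list, so Ivy = 6.
Among the 6 still-open variables, 3 fits only Liam (and all 6 values in {1, 2, 3, 4, 5, 7} must be used), so Liam = 3.
The 5 still-open variables draw from only 5 values {1, 2, 4, 5, 7}, so each is used; only Nate can be 7, hence Nate = 7.
The 2 variables Priya and Omar are confined to {2, 5}, which locks those values in; drop them from Dave.
No further eliminations apply; Bob can still be any of 1, 4.

1, 4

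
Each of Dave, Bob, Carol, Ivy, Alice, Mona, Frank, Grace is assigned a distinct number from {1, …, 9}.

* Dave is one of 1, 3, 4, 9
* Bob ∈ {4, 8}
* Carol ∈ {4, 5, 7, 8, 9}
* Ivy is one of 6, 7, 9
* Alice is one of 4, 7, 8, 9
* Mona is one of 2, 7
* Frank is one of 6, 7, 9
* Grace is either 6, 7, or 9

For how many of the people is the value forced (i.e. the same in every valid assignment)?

2

Ivy, Frank, Grace share exactly the 3 values {6, 7, 9}; by pigeonhole those values go to them, so strike 6, 7, 9 from Dave, Carol, Alice, Mona.
That leaves Mona = 2.
The 2 variables Bob and Alice are confined to {4, 8}, which locks those values in; drop them from Dave, Carol.
Carol has just one choice, so Carol = 5.
Determined: Carol=5, Mona=2. The other people each still have more than one consistent value. That makes 2.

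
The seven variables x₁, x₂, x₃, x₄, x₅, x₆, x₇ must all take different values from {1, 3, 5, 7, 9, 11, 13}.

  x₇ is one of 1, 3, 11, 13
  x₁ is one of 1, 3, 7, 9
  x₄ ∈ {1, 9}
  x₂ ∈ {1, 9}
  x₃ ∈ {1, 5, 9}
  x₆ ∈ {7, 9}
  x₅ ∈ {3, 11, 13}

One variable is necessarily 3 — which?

x₁

Among the 7 variables, 5 fits only x₃ (and all 7 values in {1, 3, 5, 7, 9, 11, 13} must be used), so x₃ = 5.
x₂ and x₄ share exactly the 2 values {1, 9}; by pigeonhole those values go to them, so strike 1, 9 from x₁, x₆, x₇.
x₆ must be 7 (only option left). Strike 7 from x₁.
So 3 goes to x₁.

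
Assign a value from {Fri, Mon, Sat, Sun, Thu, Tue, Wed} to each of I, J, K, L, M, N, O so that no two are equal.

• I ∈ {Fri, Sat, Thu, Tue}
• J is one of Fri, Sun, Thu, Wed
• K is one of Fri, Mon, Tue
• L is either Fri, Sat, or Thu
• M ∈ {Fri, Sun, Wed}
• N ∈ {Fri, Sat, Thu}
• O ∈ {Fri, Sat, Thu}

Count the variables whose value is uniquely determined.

2

The 7 variables draw from only 7 values {Fri, Mon, Sat, Sun, Thu, Tue, Wed}, so each is used; only K can be Mon, hence K = Mon.
Among the 6 still-open variables, Tue fits only I (and all 6 values in {Fri, Sat, Sun, Thu, Tue, Wed} must be used), so I = Tue.
L, N, O share exactly the 3 values {Fri, Sat, Thu}; by pigeonhole those values go to them, so strike Fri, Sat, Thu from J, M.
Determined: I=Tue, K=Mon. The other variables each still have more than one consistent value. That makes 2.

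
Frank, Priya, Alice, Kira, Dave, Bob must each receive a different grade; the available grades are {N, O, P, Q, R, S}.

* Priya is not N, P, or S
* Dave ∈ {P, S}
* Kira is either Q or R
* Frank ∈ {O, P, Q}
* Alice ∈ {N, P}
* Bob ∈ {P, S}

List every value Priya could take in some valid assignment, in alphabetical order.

The 6 variables together cover exactly {N, O, P, Q, R, S} — 6 values for 6 variables — and N appears only in Alice's list, so Alice = N.
Dave and Bob between them cover only {P, S} — a naked pair. Remove those values from Frank.
No further eliminations apply; Priya can still be any of O, Q, R.

O, Q, R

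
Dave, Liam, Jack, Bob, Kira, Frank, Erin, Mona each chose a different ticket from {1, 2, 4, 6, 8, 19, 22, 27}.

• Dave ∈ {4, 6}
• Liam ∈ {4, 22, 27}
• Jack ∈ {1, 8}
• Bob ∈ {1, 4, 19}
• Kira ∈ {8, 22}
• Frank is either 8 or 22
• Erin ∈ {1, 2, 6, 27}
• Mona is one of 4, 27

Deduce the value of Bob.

19

Among the 8 variables, 2 fits only Erin (and all 8 values in {1, 2, 4, 6, 8, 19, 22, 27} must be used), so Erin = 2.
Among the 7 still-open variables, 6 fits only Dave (and all 7 values in {1, 4, 6, 8, 19, 22, 27} must be used), so Dave = 6.
The 6 still-open variables together cover exactly {1, 4, 8, 19, 22, 27} — 6 values for 6 variables — and 19 appears only in Bob's list, so Bob = 19.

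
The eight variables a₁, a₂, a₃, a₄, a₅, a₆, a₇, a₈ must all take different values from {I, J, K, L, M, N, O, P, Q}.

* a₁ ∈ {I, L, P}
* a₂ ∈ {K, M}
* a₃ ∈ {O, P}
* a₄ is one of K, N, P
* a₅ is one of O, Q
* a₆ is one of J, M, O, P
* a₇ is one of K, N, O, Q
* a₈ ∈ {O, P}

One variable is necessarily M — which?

a₃ and a₈ share exactly the 2 values {O, P}; by pigeonhole those values go to them, so strike O, P from a₁, a₄, a₅, a₆, a₇.
a₅'s domain is down to {Q}, so a₅ = Q. Eliminate Q elsewhere: a₇.
a₄ and a₇ share exactly the 2 values {K, N}; by pigeonhole those values go to them, so strike K, N from a₂.
So M goes to a₂.

a₂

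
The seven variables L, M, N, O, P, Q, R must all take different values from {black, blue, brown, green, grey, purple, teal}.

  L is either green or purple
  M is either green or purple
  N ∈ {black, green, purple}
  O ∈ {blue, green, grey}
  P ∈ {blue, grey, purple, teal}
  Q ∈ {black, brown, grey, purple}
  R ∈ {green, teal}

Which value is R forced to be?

Among the 7 variables, brown fits only Q (and all 7 values in {black, blue, brown, green, grey, purple, teal} must be used), so Q = brown.
The 6 still-open variables together cover exactly {black, blue, green, grey, purple, teal} — 6 values for 6 variables — and black appears only in N's list, so N = black.
L and M share exactly the 2 values {green, purple}; by pigeonhole those values go to them, so strike green, purple from O, P, R.
So R = teal.

teal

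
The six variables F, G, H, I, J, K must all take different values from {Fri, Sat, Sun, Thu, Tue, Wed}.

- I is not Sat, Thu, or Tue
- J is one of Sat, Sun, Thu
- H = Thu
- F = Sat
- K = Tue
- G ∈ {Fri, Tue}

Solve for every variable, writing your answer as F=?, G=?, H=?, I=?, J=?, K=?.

F=Sat, G=Fri, H=Thu, I=Wed, J=Sun, K=Tue

F must be Sat (only option left). Remove Sat from J.
H's domain is down to {Thu}, so H = Thu. Strike Thu from J.
J must be Sun (only option left). Eliminate Sun elsewhere: I.
K must be Tue (only option left). So G can't be Tue.
G must be Fri (only option left). Eliminate Fri elsewhere: I.
I has just one choice, so I = Wed.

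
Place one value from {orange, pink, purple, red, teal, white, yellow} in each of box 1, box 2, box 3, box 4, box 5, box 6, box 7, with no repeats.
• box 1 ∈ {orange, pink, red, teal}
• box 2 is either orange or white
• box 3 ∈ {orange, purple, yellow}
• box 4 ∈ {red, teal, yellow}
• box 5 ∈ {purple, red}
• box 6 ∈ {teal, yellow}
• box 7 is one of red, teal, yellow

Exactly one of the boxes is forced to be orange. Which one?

Among the 7 variables, pink fits only box 1 (and all 7 values in {orange, pink, purple, red, teal, white, yellow} must be used), so box 1 = pink.
The 6 still-open variables together cover exactly {orange, purple, red, teal, white, yellow} — 6 values for 6 variables — and white appears only in box 2's list, so box 2 = white.
The 5 still-open variables draw from only 5 values {orange, purple, red, teal, yellow}, so each is used; only box 3 can be orange, hence box 3 = orange.

box 3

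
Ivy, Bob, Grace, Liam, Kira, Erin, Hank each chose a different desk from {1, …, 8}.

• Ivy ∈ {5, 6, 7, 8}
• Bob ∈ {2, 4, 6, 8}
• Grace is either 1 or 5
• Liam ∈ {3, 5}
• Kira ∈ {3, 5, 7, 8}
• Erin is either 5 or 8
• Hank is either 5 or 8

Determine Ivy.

6

Erin and Hank between them cover only {5, 8} — a naked pair. Remove those values from Ivy, Bob, Grace, Liam, Kira.
Grace must be 1 (only option left).
Liam has just one choice, so Liam = 3. So Kira can't be 3.
Kira must be 7 (only option left). Eliminate 7 elsewhere: Ivy.
So Ivy = 6.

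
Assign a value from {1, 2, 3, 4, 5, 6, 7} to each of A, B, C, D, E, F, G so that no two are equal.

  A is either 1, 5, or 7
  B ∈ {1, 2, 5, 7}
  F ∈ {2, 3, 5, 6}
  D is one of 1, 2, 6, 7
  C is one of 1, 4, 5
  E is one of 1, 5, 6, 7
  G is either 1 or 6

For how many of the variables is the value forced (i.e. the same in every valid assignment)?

Among the 7 variables, 3 fits only F (and all 7 values in {1, 2, 3, 4, 5, 6, 7} must be used), so F = 3.
Among the 6 still-open variables, 4 fits only C (and all 6 values in {1, 2, 4, 5, 6, 7} must be used), so C = 4.
Determined: C=4, F=3. The other variables each still have more than one consistent value. That makes 2.

2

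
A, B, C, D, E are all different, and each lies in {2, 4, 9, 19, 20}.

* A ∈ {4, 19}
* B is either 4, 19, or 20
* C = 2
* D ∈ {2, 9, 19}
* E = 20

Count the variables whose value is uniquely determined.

3

C has just one choice, so C = 2. Strike 2 from D.
E must be 20 (only option left). Strike 20 from B.
Among the 3 still-open variables, 9 fits only D (and all 3 values in {4, 9, 19} must be used), so D = 9.
Determined: C=2, D=9, E=20. The other variables each still have more than one consistent value. That makes 3.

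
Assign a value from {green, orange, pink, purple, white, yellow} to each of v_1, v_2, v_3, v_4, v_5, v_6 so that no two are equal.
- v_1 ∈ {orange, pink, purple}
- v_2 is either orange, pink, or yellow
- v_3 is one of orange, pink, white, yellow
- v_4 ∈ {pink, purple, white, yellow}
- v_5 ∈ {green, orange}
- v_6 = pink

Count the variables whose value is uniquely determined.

2

v_6 has just one choice, so v_6 = pink. Eliminate pink elsewhere: v_1, v_2, v_3, v_4.
The 5 still-open variables together cover exactly {green, orange, purple, white, yellow} — 5 values for 5 variables — and green appears only in v_5's list, so v_5 = green.
Determined: v_5=green, v_6=pink. The other variables each still have more than one consistent value. That makes 2.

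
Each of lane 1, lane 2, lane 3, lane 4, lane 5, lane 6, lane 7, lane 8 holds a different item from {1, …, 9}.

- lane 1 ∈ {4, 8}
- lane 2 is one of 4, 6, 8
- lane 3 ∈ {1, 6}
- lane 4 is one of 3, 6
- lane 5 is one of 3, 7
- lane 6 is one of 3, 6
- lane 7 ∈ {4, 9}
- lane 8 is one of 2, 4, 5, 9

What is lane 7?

lane 4 and lane 6 share exactly the 2 values {3, 6}; by pigeonhole those values go to them, so strike 3, 6 from lane 2, lane 3, lane 5.
That leaves lane 3 = 1.
lane 5 must be 7 (only option left).
lane 1 and lane 2 between them cover only {4, 8} — a naked pair. Remove those values from lane 7, lane 8.
So lane 7 = 9.

9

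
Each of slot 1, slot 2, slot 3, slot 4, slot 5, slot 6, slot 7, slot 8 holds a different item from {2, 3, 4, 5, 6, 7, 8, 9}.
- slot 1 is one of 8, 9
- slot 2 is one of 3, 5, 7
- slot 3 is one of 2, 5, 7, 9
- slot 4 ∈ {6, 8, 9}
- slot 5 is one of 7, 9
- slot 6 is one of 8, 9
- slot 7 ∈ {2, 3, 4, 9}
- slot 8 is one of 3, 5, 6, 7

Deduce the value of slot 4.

6

The 8 variables draw from only 8 values {2, 3, 4, 5, 6, 7, 8, 9}, so each is used; only slot 7 can be 4, hence slot 7 = 4.
The 7 still-open variables together cover exactly {2, 3, 5, 6, 7, 8, 9} — 7 values for 7 variables — and 2 appears only in slot 3's list, so slot 3 = 2.
slot 1 and slot 6 between them cover only {8, 9} — a naked pair. Remove those values from slot 4, slot 5.
So slot 4 = 6.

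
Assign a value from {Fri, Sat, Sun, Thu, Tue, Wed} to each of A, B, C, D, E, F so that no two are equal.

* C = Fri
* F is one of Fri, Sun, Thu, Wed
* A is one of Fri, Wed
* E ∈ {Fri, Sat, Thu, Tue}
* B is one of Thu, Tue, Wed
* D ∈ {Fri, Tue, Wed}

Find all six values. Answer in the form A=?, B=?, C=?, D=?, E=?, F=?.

C must be Fri (only option left). Strike Fri from A, D, E, F.
A must be Wed (only option left). Remove Wed from B, D, F.
D has just one choice, so D = Tue. So B, E can't be Tue.
B's domain is down to {Thu}, so B = Thu. Remove Thu from E, F.
E has just one choice, so E = Sat.
F's domain is down to {Sun}, so F = Sun.

A=Wed, B=Thu, C=Fri, D=Tue, E=Sat, F=Sun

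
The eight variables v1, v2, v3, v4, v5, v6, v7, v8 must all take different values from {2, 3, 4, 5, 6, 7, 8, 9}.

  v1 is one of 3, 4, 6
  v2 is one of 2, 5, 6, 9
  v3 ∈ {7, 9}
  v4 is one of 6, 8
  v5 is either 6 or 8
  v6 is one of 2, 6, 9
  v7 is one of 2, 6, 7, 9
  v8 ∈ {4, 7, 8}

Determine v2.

The 8 variables draw from only 8 values {2, 3, 4, 5, 6, 7, 8, 9}, so each is used; only v1 can be 3, hence v1 = 3.
The 7 still-open variables together cover exactly {2, 4, 5, 6, 7, 8, 9} — 7 values for 7 variables — and 4 appears only in v8's list, so v8 = 4.
The 6 still-open variables together cover exactly {2, 5, 6, 7, 8, 9} — 6 values for 6 variables — and 5 appears only in v2's list, so v2 = 5.

5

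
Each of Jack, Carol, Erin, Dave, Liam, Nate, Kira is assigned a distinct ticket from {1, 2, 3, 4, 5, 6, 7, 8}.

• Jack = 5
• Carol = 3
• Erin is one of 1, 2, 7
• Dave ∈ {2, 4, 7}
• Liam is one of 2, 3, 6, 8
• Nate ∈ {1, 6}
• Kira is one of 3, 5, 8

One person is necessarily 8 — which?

Jack must be 5 (only option left). Strike 5 from Kira.
That leaves Carol = 3. So Liam, Kira can't be 3.
So 8 goes to Kira.

Kira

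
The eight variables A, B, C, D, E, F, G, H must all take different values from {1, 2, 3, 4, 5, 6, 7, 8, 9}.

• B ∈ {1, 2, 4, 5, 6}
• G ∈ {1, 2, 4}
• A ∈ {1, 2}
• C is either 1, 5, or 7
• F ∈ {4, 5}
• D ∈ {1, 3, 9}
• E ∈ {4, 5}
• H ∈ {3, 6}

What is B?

6

The 8 variables draw from only 8 values {1, 2, 3, 4, 5, 6, 7, 9}, so each is used; only C can be 7, hence C = 7.
The 7 still-open variables together cover exactly {1, 2, 3, 4, 5, 6, 9} — 7 values for 7 variables — and 9 appears only in D's list, so D = 9.
Among the 6 still-open variables, 3 fits only H (and all 6 values in {1, 2, 3, 4, 5, 6} must be used), so H = 3.
The 5 still-open variables together cover exactly {1, 2, 4, 5, 6} — 5 values for 5 variables — and 6 appears only in B's list, so B = 6.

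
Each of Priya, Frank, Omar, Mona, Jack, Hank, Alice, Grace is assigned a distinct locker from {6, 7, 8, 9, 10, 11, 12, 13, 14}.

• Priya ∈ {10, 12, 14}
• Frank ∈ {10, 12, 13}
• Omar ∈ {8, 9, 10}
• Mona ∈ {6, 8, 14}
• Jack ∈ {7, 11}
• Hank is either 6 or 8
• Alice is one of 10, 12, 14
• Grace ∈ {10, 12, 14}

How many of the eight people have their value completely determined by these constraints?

2

The 3 variables Priya, Alice, Grace are confined to {10, 12, 14}, which locks those values in; drop them from Frank, Omar, Mona.
Frank must be 13 (only option left).
Mona and Hank share exactly the 2 values {6, 8}; by pigeonhole those values go to them, so strike 6, 8 from Omar.
Omar's domain is down to {9}, so Omar = 9.
Determined: Frank=13, Omar=9. The other people each still have more than one consistent value. That makes 2.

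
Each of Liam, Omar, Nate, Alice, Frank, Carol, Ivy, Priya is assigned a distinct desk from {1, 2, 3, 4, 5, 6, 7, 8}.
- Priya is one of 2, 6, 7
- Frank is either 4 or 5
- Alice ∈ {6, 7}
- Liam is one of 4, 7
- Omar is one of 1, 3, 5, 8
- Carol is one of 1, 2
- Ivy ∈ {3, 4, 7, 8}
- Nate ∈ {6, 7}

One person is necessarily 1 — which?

Nate and Alice between them cover only {6, 7} — a naked pair. Remove those values from Liam, Ivy, Priya.
Liam has just one choice, so Liam = 4. So Frank, Ivy can't be 4.
Frank has just one choice, so Frank = 5. So Omar can't be 5.
Priya has just one choice, so Priya = 2. Strike 2 from Carol.
So 1 goes to Carol.

Carol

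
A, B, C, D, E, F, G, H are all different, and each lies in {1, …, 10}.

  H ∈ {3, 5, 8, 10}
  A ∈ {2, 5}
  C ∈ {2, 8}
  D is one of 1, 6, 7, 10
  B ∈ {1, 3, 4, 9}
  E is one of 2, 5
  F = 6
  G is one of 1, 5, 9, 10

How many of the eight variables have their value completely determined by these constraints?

F's domain is down to {6}, so F = 6. Remove 6 from D.
A and E share exactly the 2 values {2, 5}; by pigeonhole those values go to them, so strike 2, 5 from C, G, H.
C has just one choice, so C = 8. Remove 8 from H.
Determined: C=8, F=6. The other variables each still have more than one consistent value. That makes 2.

2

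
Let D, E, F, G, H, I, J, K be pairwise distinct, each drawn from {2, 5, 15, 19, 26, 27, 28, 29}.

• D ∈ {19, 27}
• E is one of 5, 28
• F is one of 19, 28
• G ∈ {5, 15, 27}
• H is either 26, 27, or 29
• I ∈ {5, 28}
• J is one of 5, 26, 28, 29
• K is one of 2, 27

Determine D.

The 8 variables together cover exactly {2, 5, 15, 19, 26, 27, 28, 29} — 8 values for 8 variables — and 2 appears only in K's list, so K = 2.
Among the 7 still-open variables, 15 fits only G (and all 7 values in {5, 15, 19, 26, 27, 28, 29} must be used), so G = 15.
E and I between them cover only {5, 28} — a naked pair. Remove those values from F, J.
F has just one choice, so F = 19. Eliminate 19 elsewhere: D.
So D = 27.

27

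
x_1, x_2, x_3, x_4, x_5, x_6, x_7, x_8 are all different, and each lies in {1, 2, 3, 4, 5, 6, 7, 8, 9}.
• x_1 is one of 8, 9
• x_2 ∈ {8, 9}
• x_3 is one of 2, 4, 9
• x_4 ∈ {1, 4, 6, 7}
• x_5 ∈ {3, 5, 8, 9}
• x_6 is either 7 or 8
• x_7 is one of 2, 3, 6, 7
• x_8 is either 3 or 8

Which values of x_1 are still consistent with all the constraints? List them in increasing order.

8, 9

The 2 variables x_1 and x_2 are confined to {8, 9}, which locks those values in; drop them from x_3, x_5, x_6, x_8.
x_6 has just one choice, so x_6 = 7. Eliminate 7 elsewhere: x_4, x_7.
x_8 has just one choice, so x_8 = 3. Eliminate 3 elsewhere: x_5, x_7.
x_5 must be 5 (only option left).
No further eliminations apply; x_1 can still be any of 8, 9.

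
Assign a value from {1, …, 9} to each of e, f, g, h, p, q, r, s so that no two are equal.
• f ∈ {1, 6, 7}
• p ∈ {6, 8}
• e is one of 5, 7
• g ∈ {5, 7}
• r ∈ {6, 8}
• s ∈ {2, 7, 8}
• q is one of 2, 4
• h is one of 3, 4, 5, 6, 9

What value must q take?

e and g share exactly the 2 values {5, 7}; by pigeonhole those values go to them, so strike 5, 7 from f, h, s.
p and r between them cover only {6, 8} — a naked pair. Remove those values from f, h, s.
f's domain is down to {1}, so f = 1.
That leaves s = 2. Remove 2 from q.
So q = 4.

4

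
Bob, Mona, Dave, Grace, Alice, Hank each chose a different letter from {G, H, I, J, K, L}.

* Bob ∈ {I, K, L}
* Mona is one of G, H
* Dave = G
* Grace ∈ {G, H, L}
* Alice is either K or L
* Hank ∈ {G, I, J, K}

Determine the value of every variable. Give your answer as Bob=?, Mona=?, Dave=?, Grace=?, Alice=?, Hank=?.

Dave has just one choice, so Dave = G. Remove G from Mona, Grace, Hank.
That leaves Mona = H. Strike H from Grace.
Grace has just one choice, so Grace = L. So Bob, Alice can't be L.
Alice must be K (only option left). Eliminate K elsewhere: Bob, Hank.
Bob must be I (only option left). So Hank can't be I.
Hank must be J (only option left).

Bob=I, Mona=H, Dave=G, Grace=L, Alice=K, Hank=J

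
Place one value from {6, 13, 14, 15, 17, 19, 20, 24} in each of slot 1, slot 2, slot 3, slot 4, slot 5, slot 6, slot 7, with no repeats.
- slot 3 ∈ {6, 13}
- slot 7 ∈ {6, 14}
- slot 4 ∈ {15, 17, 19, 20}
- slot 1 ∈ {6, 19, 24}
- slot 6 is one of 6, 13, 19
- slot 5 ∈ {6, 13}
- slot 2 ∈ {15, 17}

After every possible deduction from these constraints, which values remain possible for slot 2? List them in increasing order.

The 2 variables slot 3 and slot 5 are confined to {6, 13}, which locks those values in; drop them from slot 1, slot 6, slot 7.
slot 6 has just one choice, so slot 6 = 19. Eliminate 19 elsewhere: slot 1, slot 4.
slot 7 must be 14 (only option left).
That leaves slot 1 = 24.
No further eliminations apply; slot 2 can still be any of 15, 17.

15, 17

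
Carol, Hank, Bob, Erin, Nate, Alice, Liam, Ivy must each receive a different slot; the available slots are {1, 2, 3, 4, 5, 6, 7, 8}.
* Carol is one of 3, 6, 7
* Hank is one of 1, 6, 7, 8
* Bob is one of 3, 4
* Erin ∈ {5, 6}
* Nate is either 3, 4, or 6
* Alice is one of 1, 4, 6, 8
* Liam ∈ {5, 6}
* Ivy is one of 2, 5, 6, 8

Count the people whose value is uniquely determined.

Among the 8 variables, 2 fits only Ivy (and all 8 values in {1, 2, 3, 4, 5, 6, 7, 8} must be used), so Ivy = 2.
Erin and Liam share exactly the 2 values {5, 6}; by pigeonhole those values go to them, so strike 5, 6 from Carol, Hank, Nate, Alice.
The 2 variables Bob and Nate are confined to {3, 4}, which locks those values in; drop them from Carol, Alice.
Carol's domain is down to {7}, so Carol = 7. Eliminate 7 elsewhere: Hank.
Determined: Carol=7, Ivy=2. The other people each still have more than one consistent value. That makes 2.

2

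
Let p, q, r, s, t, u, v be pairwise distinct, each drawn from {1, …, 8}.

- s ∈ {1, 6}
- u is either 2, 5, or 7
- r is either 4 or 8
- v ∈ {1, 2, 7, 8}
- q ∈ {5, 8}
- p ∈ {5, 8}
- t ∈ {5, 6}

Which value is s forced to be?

1

The 7 variables draw from only 7 values {1, 2, 4, 5, 6, 7, 8}, so each is used; only r can be 4, hence r = 4.
p and q between them cover only {5, 8} — a naked pair. Remove those values from t, u, v.
t must be 6 (only option left). Strike 6 from s.
So s = 1.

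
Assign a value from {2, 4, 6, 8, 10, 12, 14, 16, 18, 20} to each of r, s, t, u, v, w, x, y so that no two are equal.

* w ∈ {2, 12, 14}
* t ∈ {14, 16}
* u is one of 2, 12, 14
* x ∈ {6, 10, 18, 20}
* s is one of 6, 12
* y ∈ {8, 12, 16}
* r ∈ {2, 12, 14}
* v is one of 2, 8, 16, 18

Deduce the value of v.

18

r, u, w share exactly the 3 values {2, 12, 14}; by pigeonhole those values go to them, so strike 2, 12, 14 from s, t, v, y.
s must be 6 (only option left). Remove 6 from x.
That leaves t = 16. Remove 16 from v, y.
y has just one choice, so y = 8. Eliminate 8 elsewhere: v.
So v = 18.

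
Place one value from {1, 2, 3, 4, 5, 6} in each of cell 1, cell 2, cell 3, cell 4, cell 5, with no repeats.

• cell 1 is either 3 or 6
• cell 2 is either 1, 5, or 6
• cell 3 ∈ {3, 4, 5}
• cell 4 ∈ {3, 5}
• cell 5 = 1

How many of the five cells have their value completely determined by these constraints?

2

cell 5's domain is down to {1}, so cell 5 = 1. Strike 1 from cell 2.
The 4 still-open variables draw from only 4 values {3, 4, 5, 6}, so each is used; only cell 3 can be 4, hence cell 3 = 4.
Determined: cell 3=4, cell 5=1. The other cells each still have more than one consistent value. That makes 2.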